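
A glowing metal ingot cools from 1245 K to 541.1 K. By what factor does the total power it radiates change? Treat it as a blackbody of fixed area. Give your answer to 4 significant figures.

P₂/P₁ ≈ 0.03568

P ∝ T⁴, so P₂/P₁ = (T₂/T₁)⁴ = (541.1/1245)⁴ = (0.434618)⁴ = 0.03568.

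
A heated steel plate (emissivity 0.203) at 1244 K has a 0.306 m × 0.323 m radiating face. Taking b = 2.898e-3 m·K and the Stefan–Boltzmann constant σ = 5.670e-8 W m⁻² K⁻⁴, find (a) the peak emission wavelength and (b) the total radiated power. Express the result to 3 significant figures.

(a) λ_max = b/T = 2.898×10⁻³/1244 = 2.330×10⁻⁶ m = 2.33 μm.
Area A = 0.306 × 0.323 = 0.098838 m².
(b) P = εσAT⁴ = 0.203×5.670×10⁻⁸×0.098838×(1244)⁴ = 2.72×10³ W.

λ_max ≈ 2.33 μm; P ≈ 2.72×10³ W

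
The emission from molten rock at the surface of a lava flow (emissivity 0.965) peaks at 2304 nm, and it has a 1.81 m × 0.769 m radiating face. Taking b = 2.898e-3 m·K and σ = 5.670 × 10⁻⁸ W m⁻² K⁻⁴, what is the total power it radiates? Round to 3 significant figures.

P ≈ 1.91×10⁵ W

Wien's law: T = b/λ_max = 2.898×10⁻³/2.304×10⁻⁶ = 1257.81 K.
Area A = 1.81 × 0.769 = 1.39189 m².
Then P = εσAT⁴ = 0.965×5.670×10⁻⁸×1.39189×(1257.81)⁴ = 1.91×10⁵ W.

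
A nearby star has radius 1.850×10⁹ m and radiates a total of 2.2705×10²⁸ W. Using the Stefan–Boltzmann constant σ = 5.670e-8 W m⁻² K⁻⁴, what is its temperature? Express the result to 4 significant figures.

T ≈ 9823 K

Surface area A = 4πR² = 4π(1.850×10⁹ m)² = 4.30084×10¹⁹ m².
P = σAT⁴ ⇒ T = (P/(σA))^(1/4) = (2.2705×10²⁸/(5.670×10⁻⁸×4.30084×10¹⁹))^(1/4) = 9823 K.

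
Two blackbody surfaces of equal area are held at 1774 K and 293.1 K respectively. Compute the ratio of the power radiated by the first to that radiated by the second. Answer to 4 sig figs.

With equal areas, P₁/P₂ = (T₁/T₂)⁴ = (1774/293.1)⁴ = 1342.

P₁/P₂ ≈ 1342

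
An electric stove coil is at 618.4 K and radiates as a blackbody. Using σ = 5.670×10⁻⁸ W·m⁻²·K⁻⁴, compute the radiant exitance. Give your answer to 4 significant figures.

Stefan–Boltzmann: I = σT⁴ = 5.670×10⁻⁸ × (618.4)⁴ = 8292 W/m².

I ≈ 8292 W/m²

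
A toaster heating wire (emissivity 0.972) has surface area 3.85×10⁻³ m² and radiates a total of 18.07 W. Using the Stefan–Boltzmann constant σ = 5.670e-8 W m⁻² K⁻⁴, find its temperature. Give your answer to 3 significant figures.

Area A = 3.85×10⁻³ m².
P = εσAT⁴ ⇒ T = (P/(εσA))^(1/4) = (18.07/(0.972×5.670×10⁻⁸×3.85×10⁻³))^(1/4) = 540 K.

T ≈ 540 K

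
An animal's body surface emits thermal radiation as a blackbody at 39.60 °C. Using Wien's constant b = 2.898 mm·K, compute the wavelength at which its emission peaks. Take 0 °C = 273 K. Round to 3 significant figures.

λ_max ≈ 9.27 μm

T = 39.60 °C + 273 = 312.60 K.
Wien's displacement law: λ_max = b/T = (2.898×10⁻³ m·K)/(312.60 K) = 9.271×10⁻⁶ m.
That is 9.27 μm, in the infrared range.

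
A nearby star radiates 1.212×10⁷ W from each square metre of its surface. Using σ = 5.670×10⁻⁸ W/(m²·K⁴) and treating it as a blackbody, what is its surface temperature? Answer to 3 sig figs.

T ≈ 3.82×10³ K

I = σT⁴, so T = (I/σ)^(1/4) = (1.212×10⁷/(5.670×10⁻⁸))^(1/4) = 3.82×10³ K.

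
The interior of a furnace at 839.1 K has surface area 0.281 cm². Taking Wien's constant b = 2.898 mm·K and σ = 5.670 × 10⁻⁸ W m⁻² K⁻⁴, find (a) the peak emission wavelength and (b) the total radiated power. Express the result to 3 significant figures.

λ_max ≈ 3.45 μm; P ≈ 0.790 W

(a) λ_max = b/T = 2.898×10⁻³/839.1 = 3.454×10⁻⁶ m = 3.45 μm.
Area A = 0.281 cm² = 2.81×10⁻⁵ m².
(b) P = σAT⁴ = 5.670×10⁻⁸×2.81×10⁻⁵×(839.1)⁴ = 0.790 W.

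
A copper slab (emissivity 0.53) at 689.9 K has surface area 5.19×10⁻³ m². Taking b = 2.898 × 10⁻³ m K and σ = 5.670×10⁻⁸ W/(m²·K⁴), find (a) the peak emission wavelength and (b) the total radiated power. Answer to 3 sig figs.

(a) λ_max = b/T = 2.898×10⁻³/689.9 = 4.201×10⁻⁶ m = 4.20 μm.
Area A = 5.19×10⁻³ m².
(b) P = εσAT⁴ = 0.53×5.670×10⁻⁸×5.19×10⁻³×(689.9)⁴ = 35.3 W.

λ_max ≈ 4.20 μm; P ≈ 35.3 W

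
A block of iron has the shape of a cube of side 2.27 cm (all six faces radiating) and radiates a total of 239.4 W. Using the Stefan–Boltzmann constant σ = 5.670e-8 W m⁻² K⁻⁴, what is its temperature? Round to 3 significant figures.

T ≈ 1.08×10³ K

Area A = 6s² = 6×(0.0227 m)² = 3.09174×10⁻³ m².
P = σAT⁴ ⇒ T = (P/(σA))^(1/4) = (239.4/(5.670×10⁻⁸×3.09174×10⁻³))^(1/4) = 1.08×10³ K.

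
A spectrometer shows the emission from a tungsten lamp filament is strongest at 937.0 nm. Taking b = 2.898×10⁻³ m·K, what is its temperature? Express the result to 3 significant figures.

Wien's law gives T = b/λ_max = (2.898×10⁻³ m·K)/(9.370×10⁻⁷ m) = 3.09×10³ K.

T ≈ 3.09×10³ K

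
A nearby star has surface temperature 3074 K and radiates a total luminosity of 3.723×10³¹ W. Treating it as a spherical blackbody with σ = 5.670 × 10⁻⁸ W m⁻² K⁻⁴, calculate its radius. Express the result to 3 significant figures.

L = 4πR²σT⁴ ⇒ R = √(L/(4πσT⁴)).
σT⁴ = 5.06289×10⁶ W/m², so R = √(3.723×10³¹/(4π×5.06289×10⁶)) = 7.65×10¹¹ m.

R ≈ 7.65×10¹¹ m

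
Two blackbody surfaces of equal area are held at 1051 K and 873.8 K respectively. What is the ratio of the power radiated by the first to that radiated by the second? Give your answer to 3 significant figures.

With equal areas, P₁/P₂ = (T₁/T₂)⁴ = (1051/873.8)⁴ = 2.09.

P₁/P₂ ≈ 2.09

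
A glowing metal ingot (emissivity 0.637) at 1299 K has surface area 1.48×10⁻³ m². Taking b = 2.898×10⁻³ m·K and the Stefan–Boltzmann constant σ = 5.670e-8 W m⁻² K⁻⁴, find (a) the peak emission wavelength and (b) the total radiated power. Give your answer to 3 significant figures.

(a) λ_max = b/T = 2.898×10⁻³/1299 = 2.231×10⁻⁶ m = 2.23 μm.
Area A = 1.48×10⁻³ m².
(b) P = εσAT⁴ = 0.637×5.670×10⁻⁸×1.48×10⁻³×(1299)⁴ = 152 W.

λ_max ≈ 2.23 μm; P ≈ 152 W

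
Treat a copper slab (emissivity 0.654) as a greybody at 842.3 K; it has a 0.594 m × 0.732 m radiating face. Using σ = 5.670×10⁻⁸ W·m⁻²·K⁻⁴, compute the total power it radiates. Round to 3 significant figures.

Area A = 0.594 × 0.732 = 0.434808 m².
P = εσAT⁴ = 0.654 × 5.670×10⁻⁸ × 0.434808 × (842.3)⁴ = 8.12×10³ W.

P ≈ 8.12×10³ W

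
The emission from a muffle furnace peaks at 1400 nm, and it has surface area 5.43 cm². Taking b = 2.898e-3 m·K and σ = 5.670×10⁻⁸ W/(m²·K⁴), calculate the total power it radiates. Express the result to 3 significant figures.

P ≈ 565 W

Wien's law: T = b/λ_max = 2.898×10⁻³/1.400×10⁻⁶ = 2070.00 K.
Area A = 5.43 cm² = 5.43×10⁻⁴ m².
Then P = σAT⁴ = 5.670×10⁻⁸×5.43×10⁻⁴×(2070.00)⁴ = 565 W.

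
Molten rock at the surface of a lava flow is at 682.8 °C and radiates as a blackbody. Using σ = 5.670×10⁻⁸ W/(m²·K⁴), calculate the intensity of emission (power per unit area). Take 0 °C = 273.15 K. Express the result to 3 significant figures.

T = 682.8 °C + 273.15 = 955.95 K.
Stefan–Boltzmann: I = σT⁴ = 5.670×10⁻⁸ × (955.95)⁴ = 4.74×10⁴ W/m².

I ≈ 4.74×10⁴ W/m²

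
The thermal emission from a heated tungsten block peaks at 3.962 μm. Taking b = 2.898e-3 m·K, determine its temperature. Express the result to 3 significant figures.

T ≈ 731 K

Wien's law gives T = b/λ_max = (2.898×10⁻³ m·K)/(3.962×10⁻⁶ m) = 731 K.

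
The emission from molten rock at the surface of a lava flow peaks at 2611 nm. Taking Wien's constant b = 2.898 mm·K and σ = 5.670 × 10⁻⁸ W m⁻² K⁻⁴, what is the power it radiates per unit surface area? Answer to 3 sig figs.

Wien's law: T = b/λ_max = 2.898×10⁻³/2.611×10⁻⁶ = 1109.92 K.
Then I = σT⁴ = 5.670×10⁻⁸×(1109.92)⁴ = 8.60×10⁴ W/m².

I ≈ 8.60×10⁴ W/m²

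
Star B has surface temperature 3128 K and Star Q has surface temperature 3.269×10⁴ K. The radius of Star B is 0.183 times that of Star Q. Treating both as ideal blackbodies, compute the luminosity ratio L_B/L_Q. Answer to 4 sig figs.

L_B/L_Q ≈ 2.807×10⁻⁶

L ∝ R²T⁴, so L_B/L_Q = (R_B/R_Q)²(T_B/T_Q)⁴ = (0.183)² × (3128/3.269×10⁴)⁴ = 0.033489 × 8.38315×10⁻⁵ = 2.807×10⁻⁶.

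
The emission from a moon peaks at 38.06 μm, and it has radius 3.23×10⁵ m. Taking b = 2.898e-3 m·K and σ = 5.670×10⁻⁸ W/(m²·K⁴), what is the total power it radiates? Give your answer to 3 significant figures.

P ≈ 2.50×10¹² W

Wien's law: T = b/λ_max = 2.898×10⁻³/3.806×10⁻⁵ = 76.1429 K.
Surface area A = 4πR² = 4π(3.23×10⁵ m)² = 1.31104×10¹² m².
Then P = σAT⁴ = 5.670×10⁻⁸×1.31104×10¹²×(76.1429)⁴ = 2.50×10¹² W.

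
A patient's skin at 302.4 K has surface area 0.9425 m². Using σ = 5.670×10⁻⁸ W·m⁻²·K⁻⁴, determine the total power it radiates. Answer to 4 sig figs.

P ≈ 446.9 W

Area A = 0.9425 m².
P = σAT⁴ = 5.670×10⁻⁸ × 0.9425 × (302.4)⁴ = 446.9 W.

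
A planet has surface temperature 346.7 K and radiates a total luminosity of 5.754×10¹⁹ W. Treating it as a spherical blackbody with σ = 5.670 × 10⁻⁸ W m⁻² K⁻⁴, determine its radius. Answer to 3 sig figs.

R ≈ 7.48×10⁷ m

L = 4πR²σT⁴ ⇒ R = √(L/(4πσT⁴)).
σT⁴ = 819.216 W/m², so R = √(5.754×10¹⁹/(4π×819.216)) = 7.48×10⁷ m.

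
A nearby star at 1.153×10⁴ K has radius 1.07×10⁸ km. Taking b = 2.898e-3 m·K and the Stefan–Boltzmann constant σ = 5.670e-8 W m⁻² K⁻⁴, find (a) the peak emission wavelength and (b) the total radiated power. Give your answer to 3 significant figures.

(a) λ_max = b/T = 2.898×10⁻³/1.153×10⁴ = 2.513×10⁻⁷ m = 251 nm.
Surface area A = 4πR² = 4π(1.07×10¹¹ m)² = 1.43872×10²³ m².
(b) P = σAT⁴ = 5.670×10⁻⁸×1.43872×10²³×(1.153×10⁴)⁴ = 1.44×10³² W.

λ_max ≈ 251 nm; P ≈ 1.44×10³² W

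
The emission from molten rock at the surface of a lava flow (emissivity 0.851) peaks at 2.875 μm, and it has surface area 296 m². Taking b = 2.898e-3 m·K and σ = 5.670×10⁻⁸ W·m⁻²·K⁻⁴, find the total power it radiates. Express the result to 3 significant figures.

P ≈ 1.47×10⁷ W

Wien's law: T = b/λ_max = 2.898×10⁻³/2.875×10⁻⁶ = 1008.00 K.
Area A = 296 m².
Then P = εσAT⁴ = 0.851×5.670×10⁻⁸×296×(1008.00)⁴ = 1.47×10⁷ W.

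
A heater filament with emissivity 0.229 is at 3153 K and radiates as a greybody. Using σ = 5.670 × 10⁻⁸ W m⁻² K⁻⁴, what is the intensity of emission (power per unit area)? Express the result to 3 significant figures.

I ≈ 1.28×10⁶ W/m²

Stefan–Boltzmann: I = εσT⁴ = 0.229 × 5.670×10⁻⁸ × (3153)⁴ = 1.28×10⁶ W/m².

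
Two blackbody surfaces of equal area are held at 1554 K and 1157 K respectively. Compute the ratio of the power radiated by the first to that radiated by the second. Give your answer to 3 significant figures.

P₁/P₂ ≈ 3.25

With equal areas, P₁/P₂ = (T₁/T₂)⁴ = (1554/1157)⁴ = 3.25.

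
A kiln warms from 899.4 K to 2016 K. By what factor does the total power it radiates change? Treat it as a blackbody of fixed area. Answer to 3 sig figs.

P₂/P₁ ≈ 25.2

P ∝ T⁴, so P₂/P₁ = (T₂/T₁)⁴ = (2016/899.4)⁴ = (2.24149)⁴ = 25.2.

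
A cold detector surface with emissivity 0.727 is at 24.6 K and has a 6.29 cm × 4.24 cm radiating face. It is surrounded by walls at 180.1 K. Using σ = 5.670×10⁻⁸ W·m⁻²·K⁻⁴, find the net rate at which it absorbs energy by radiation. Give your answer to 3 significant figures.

Area A = 0.0629 × 0.0424 = 2.66696×10⁻³ m².
Net radiated power P_net = εσA(T⁴ − T₀⁴) = 0.727×5.670×10⁻⁸×2.66696×10⁻³×(24.6⁴ − 180.1⁴).
T⁴ − T₀⁴ = 3.66219×10⁵ − 1.05209×10⁹ = -1.05172×10⁹ K⁴, so P_net = -0.116 W — negative, meaning a net gain of 0.116 W.

Net gain ≈ 0.116 W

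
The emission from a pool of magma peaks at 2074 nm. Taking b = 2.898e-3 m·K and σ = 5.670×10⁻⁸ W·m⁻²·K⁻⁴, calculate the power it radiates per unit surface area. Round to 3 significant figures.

I ≈ 2.16×10⁵ W/m²

Wien's law: T = b/λ_max = 2.898×10⁻³/2.074×10⁻⁶ = 1397.30 K.
Then I = σT⁴ = 5.670×10⁻⁸×(1397.30)⁴ = 2.16×10⁵ W/m².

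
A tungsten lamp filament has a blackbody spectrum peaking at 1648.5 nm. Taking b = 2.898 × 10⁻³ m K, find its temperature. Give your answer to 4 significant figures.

T ≈ 1758 K

Wien's law gives T = b/λ_max = (2.898×10⁻³ m·K)/(1.6485×10⁻⁶ m) = 1758 K.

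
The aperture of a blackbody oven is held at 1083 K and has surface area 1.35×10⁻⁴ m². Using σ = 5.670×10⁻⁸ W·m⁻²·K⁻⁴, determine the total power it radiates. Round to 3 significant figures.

Area A = 1.35×10⁻⁴ m².
P = σAT⁴ = 5.670×10⁻⁸ × 1.35×10⁻⁴ × (1083)⁴ = 10.5 W.

P ≈ 10.5 W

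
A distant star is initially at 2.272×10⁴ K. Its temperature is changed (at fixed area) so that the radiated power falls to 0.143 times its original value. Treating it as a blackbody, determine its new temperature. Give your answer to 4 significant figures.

P ∝ T⁴, so T₂/T₁ = (P₂/P₁)^(1/4) = (0.143)^(1/4) = 0.614942.
T₂ = 2.272×10⁴ × 0.614942 = 1.397×10⁴ K.

T₂ ≈ 1.397×10⁴ K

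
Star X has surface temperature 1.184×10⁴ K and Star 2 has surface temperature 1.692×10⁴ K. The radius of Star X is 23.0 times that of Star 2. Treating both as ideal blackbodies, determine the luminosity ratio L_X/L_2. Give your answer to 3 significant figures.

L_X/L_2 ≈ 127

L ∝ R²T⁴, so L_X/L_2 = (R_X/R_2)²(T_X/T_2)⁴ = (23.0)² × (1.184×10⁴/1.692×10⁴)⁴ = 529 × 0.239776 = 127.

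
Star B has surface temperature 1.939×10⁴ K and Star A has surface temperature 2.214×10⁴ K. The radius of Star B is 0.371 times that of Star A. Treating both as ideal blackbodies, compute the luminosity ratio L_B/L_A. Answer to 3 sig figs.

L_B/L_A ≈ 0.0810

L ∝ R²T⁴, so L_B/L_A = (R_B/R_A)²(T_B/T_A)⁴ = (0.371)² × (1.939×10⁴/2.214×10⁴)⁴ = 0.137641 × 0.588303 = 0.0810.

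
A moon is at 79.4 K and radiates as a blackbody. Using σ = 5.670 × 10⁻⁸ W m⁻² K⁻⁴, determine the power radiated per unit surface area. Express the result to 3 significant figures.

I ≈ 2.25 W/m²

Stefan–Boltzmann: I = σT⁴ = 5.670×10⁻⁸ × (79.4)⁴ = 2.25 W/m².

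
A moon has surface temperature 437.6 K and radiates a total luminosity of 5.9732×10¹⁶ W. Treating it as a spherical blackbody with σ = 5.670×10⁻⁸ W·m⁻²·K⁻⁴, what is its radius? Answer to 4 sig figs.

L = 4πR²σT⁴ ⇒ R = √(L/(4πσT⁴)).
σT⁴ = 2079.18 W/m², so R = √(5.9732×10¹⁶/(4π×2079.18)) = 1.512×10⁶ m.

R ≈ 1.512×10⁶ m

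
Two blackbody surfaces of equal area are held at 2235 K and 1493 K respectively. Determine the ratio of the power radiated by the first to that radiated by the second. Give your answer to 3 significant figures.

P₁/P₂ ≈ 5.02

With equal areas, P₁/P₂ = (T₁/T₂)⁴ = (2235/1493)⁴ = 5.02.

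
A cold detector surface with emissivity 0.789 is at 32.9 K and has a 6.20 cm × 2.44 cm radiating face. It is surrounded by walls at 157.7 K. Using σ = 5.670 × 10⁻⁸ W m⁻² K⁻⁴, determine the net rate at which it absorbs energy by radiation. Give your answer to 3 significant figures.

Net gain ≈ 0.0418 W

Area A = 0.0620 × 0.0244 = 1.5128×10⁻³ m².
Net radiated power P_net = εσA(T⁴ − T₀⁴) = 0.789×5.670×10⁻⁸×1.5128×10⁻³×(32.9⁴ − 157.7⁴).
T⁴ − T₀⁴ = 1.17161×10⁶ − 6.18482×10⁸ = -6.17310×10⁸ K⁴, so P_net = -0.0418 W — negative, meaning a net gain of 0.0418 W.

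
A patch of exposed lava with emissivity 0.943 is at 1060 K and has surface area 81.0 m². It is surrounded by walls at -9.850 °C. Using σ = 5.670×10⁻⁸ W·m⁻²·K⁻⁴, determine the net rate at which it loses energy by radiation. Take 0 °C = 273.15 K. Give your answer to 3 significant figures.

Surroundings: T = -9.850 °C + 273.15 = 263.300 K.
Area A = 81.0 m².
Net radiated power P_net = εσA(T⁴ − T₀⁴) = 0.943×5.670×10⁻⁸×81.0×(1060⁴ − 263.300⁴).
T⁴ − T₀⁴ = 1.26248×10¹² − 4.80622×10⁹ = 1.25767×10¹² K⁴, so P_net = 5.45×10⁶ W.

Net loss ≈ 5.45×10⁶ W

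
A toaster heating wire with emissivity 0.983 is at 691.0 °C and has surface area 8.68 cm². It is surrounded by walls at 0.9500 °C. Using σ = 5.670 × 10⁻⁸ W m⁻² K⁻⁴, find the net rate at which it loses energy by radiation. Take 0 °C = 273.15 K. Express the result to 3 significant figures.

T = 691.0 °C + 273.15 = 964.15 K.
Surroundings: T = 0.9500 °C + 273.15 = 274.1000 K.
Area A = 8.68 cm² = 8.68×10⁻⁴ m².
Net radiated power P_net = εσA(T⁴ − T₀⁴) = 0.983×5.670×10⁻⁸×8.68×10⁻⁴×(964.15⁴ − 274.1000⁴).
T⁴ − T₀⁴ = 8.64129×10¹¹ − 5.64464×10⁹ = 8.58484×10¹¹ K⁴, so P_net = 41.5 W.

Net loss ≈ 41.5 W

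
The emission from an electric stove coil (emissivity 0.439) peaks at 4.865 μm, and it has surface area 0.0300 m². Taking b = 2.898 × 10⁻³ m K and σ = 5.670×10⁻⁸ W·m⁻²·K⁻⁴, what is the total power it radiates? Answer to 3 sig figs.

P ≈ 94.0 W

Wien's law: T = b/λ_max = 2.898×10⁻³/4.865×10⁻⁶ = 595.683 K.
Area A = 0.0300 m².
Then P = εσAT⁴ = 0.439×5.670×10⁻⁸×0.0300×(595.683)⁴ = 94.0 W.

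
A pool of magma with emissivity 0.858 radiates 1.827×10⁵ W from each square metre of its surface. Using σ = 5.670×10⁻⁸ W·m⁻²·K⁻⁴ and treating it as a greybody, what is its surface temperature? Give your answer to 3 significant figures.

I = εσT⁴, so T = (I/εσ)^(1/4) = (1.827×10⁵/(0.858×5.670×10⁻⁸))^(1/4) = 1.39×10³ K.

T ≈ 1.39×10³ K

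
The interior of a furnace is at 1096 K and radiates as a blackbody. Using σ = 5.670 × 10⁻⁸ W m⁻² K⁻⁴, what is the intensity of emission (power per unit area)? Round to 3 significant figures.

I ≈ 8.18×10⁴ W/m²

Stefan–Boltzmann: I = σT⁴ = 5.670×10⁻⁸ × (1096)⁴ = 8.18×10⁴ W/m².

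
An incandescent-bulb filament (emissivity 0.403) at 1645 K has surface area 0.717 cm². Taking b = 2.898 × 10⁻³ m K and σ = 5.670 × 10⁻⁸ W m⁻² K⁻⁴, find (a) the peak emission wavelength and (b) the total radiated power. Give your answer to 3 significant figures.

λ_max ≈ 1.76×10³ nm; P ≈ 12.0 W

(a) λ_max = b/T = 2.898×10⁻³/1645 = 1.762×10⁻⁶ m = 1.76×10³ nm.
Area A = 0.717 cm² = 7.17×10⁻⁵ m².
(b) P = εσAT⁴ = 0.403×5.670×10⁻⁸×7.17×10⁻⁵×(1645)⁴ = 12.0 W.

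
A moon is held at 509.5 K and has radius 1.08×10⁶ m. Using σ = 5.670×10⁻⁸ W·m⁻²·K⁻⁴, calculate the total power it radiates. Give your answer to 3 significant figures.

P ≈ 5.60×10¹⁶ W

Surface area A = 4πR² = 4π(1.08×10⁶ m)² = 1.46574×10¹³ m².
P = σAT⁴ = 5.670×10⁻⁸ × 1.46574×10¹³ × (509.5)⁴ = 5.60×10¹⁶ W.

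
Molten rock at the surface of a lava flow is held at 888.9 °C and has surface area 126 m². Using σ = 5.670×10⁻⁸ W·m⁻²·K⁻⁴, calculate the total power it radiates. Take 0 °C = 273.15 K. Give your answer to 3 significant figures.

P ≈ 1.30×10⁷ W

T = 888.9 °C + 273.15 = 1162.05 K.
Area A = 126 m².
P = σAT⁴ = 5.670×10⁻⁸ × 126 × (1162.05)⁴ = 1.30×10⁷ W.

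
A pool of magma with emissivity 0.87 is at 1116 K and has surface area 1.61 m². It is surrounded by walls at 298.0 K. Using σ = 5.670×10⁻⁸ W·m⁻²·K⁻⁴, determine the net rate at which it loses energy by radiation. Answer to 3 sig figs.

Net loss ≈ 1.23×10⁵ W

Area A = 1.61 m².
Net radiated power P_net = εσA(T⁴ − T₀⁴) = 0.87×5.670×10⁻⁸×1.61×(1116⁴ − 298.0⁴).
T⁴ − T₀⁴ = 1.55116×10¹² − 7.88615×10⁹ = 1.54327×10¹² K⁴, so P_net = 1.23×10⁵ W.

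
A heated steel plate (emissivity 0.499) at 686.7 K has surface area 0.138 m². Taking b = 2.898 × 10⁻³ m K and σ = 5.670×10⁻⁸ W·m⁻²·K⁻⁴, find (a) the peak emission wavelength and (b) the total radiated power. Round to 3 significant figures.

λ_max ≈ 4.22 μm; P ≈ 868 W

(a) λ_max = b/T = 2.898×10⁻³/686.7 = 4.220×10⁻⁶ m = 4.22 μm.
Area A = 0.138 m².
(b) P = εσAT⁴ = 0.499×5.670×10⁻⁸×0.138×(686.7)⁴ = 868 W.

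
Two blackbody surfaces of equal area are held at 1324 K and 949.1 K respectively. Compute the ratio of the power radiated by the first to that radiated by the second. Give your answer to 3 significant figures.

P₁/P₂ ≈ 3.79

With equal areas, P₁/P₂ = (T₁/T₂)⁴ = (1324/949.1)⁴ = 3.79.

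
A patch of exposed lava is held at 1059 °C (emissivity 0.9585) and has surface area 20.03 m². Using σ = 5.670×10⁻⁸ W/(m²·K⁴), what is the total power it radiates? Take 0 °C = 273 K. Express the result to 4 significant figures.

T = 1059 °C + 273 = 1332 K.
Area A = 20.03 m².
P = εσAT⁴ = 0.9585 × 5.670×10⁻⁸ × 20.03 × (1332)⁴ = 3.427×10⁶ W.

P ≈ 3.427×10⁶ W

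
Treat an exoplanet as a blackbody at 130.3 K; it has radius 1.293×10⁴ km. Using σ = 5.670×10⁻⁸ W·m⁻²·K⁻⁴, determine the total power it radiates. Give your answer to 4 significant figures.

P ≈ 3.434×10¹⁶ W

Surface area A = 4πR² = 4π(1.293×10⁷ m)² = 2.10091×10¹⁵ m².
P = σAT⁴ = 5.670×10⁻⁸ × 2.10091×10¹⁵ × (130.3)⁴ = 3.434×10¹⁶ W.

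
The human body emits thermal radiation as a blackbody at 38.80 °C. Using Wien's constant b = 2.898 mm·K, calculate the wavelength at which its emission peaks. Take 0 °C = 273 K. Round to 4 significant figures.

T = 38.80 °C + 273 = 311.80 K.
Wien's displacement law: λ_max = b/T = (2.898×10⁻³ m·K)/(311.80 K) = 9.2944×10⁻⁶ m.
That is 9.294 μm, in the infrared range.

λ_max ≈ 9.294 μm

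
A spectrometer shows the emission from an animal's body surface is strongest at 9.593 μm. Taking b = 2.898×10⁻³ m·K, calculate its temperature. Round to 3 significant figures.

T ≈ 302 K

Wien's law gives T = b/λ_max = (2.898×10⁻³ m·K)/(9.593×10⁻⁶ m) = 302 K.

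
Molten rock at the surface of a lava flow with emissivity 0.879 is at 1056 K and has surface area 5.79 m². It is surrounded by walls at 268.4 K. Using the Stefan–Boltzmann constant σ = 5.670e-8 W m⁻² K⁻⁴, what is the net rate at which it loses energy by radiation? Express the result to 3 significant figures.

Area A = 5.79 m².
Net radiated power P_net = εσA(T⁴ − T₀⁴) = 0.879×5.670×10⁻⁸×5.79×(1056⁴ − 268.4⁴).
T⁴ − T₀⁴ = 1.24353×10¹² − 5.18955×10⁹ = 1.23834×10¹² K⁴, so P_net = 3.57×10⁵ W.

Net loss ≈ 3.57×10⁵ W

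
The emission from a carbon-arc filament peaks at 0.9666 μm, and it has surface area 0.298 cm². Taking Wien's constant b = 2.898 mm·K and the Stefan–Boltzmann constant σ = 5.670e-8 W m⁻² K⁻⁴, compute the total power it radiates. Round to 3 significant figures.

P ≈ 137 W

Wien's law: T = b/λ_max = 2.898×10⁻³/9.666×10⁻⁷ = 2998.14 K.
Area A = 0.298 cm² = 2.98×10⁻⁵ m².
Then P = σAT⁴ = 5.670×10⁻⁸×2.98×10⁻⁵×(2998.14)⁴ = 137 W.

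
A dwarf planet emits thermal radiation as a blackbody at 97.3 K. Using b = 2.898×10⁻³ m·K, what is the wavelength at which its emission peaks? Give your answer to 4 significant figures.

λ_max ≈ 29.78 μm

Wien's displacement law: λ_max = b/T = (2.898×10⁻³ m·K)/(97.3 K) = 2.9784×10⁻⁵ m.
That is 29.78 μm, in the infrared range.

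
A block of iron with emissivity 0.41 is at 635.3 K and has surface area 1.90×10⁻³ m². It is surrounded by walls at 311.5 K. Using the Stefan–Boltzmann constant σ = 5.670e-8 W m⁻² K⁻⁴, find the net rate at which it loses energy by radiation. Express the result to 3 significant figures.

Net loss ≈ 6.78 W

Area A = 1.90×10⁻³ m².
Net radiated power P_net = εσA(T⁴ − T₀⁴) = 0.41×5.670×10⁻⁸×1.90×10⁻³×(635.3⁴ − 311.5⁴).
T⁴ − T₀⁴ = 1.62898×10¹¹ − 9.41526×10⁹ = 1.53483×10¹¹ K⁴, so P_net = 6.78 W.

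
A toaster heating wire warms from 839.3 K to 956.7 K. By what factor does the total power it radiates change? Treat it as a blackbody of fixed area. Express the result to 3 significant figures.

P₂/P₁ ≈ 1.69

P ∝ T⁴, so P₂/P₁ = (T₂/T₁)⁴ = (956.7/839.3)⁴ = (1.13988)⁴ = 1.69.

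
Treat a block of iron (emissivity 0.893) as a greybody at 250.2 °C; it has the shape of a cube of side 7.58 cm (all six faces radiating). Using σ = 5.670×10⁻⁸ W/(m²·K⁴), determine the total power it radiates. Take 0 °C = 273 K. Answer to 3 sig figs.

P ≈ 131 W

T = 250.2 °C + 273 = 523.2 K.
Area A = 6s² = 6×(0.0758 m)² = 0.0344738 m².
P = εσAT⁴ = 0.893 × 5.670×10⁻⁸ × 0.0344738 × (523.2)⁴ = 131 W.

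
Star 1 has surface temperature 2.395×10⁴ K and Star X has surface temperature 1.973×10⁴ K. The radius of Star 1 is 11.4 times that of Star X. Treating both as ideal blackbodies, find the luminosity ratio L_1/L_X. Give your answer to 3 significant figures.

L_1/L_X ≈ 282

L ∝ R²T⁴, so L_1/L_X = (R_1/R_X)²(T_1/T_X)⁴ = (11.4)² × (2.395×10⁴/1.973×10⁴)⁴ = 129.96 × 2.17127 = 282.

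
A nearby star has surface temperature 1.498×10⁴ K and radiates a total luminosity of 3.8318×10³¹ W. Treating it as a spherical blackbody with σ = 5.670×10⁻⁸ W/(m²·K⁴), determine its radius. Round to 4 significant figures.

L = 4πR²σT⁴ ⇒ R = √(L/(4πσT⁴)).
σT⁴ = 2.85516×10⁹ W/m², so R = √(3.8318×10³¹/(4π×2.85516×10⁹)) = 3.268×10¹⁰ m.

R ≈ 3.268×10¹⁰ m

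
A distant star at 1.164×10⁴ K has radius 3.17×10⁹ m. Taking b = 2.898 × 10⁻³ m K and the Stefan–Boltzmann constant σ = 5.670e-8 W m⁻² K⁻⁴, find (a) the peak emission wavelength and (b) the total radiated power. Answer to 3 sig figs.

(a) λ_max = b/T = 2.898×10⁻³/1.164×10⁴ = 2.490×10⁻⁷ m = 249 nm.
Surface area A = 4πR² = 4π(3.17×10⁹ m)² = 1.26278×10²⁰ m².
(b) P = σAT⁴ = 5.670×10⁻⁸×1.26278×10²⁰×(1.164×10⁴)⁴ = 1.31×10²⁹ W.

λ_max ≈ 249 nm; P ≈ 1.31×10²⁹ W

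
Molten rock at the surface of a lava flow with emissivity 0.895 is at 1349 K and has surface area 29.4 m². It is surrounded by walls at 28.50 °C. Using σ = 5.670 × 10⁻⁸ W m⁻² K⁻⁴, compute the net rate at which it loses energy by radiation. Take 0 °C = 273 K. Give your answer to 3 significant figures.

Net loss ≈ 4.93×10⁶ W

Surroundings: T = 28.50 °C + 273 = 301.50 K.
Area A = 29.4 m².
Net radiated power P_net = εσA(T⁴ − T₀⁴) = 0.895×5.670×10⁻⁸×29.4×(1349⁴ − 301.50⁴).
T⁴ − T₀⁴ = 3.31168×10¹² − 8.26322×10⁹ = 3.30342×10¹² K⁴, so P_net = 4.93×10⁶ W.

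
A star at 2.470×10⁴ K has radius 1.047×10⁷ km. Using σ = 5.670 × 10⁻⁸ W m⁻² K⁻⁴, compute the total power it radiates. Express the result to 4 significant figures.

P ≈ 2.907×10³¹ W

Surface area A = 4πR² = 4π(1.047×10¹⁰ m)² = 1.37754×10²¹ m².
P = σAT⁴ = 5.670×10⁻⁸ × 1.37754×10²¹ × (2.470×10⁴)⁴ = 2.907×10³¹ W.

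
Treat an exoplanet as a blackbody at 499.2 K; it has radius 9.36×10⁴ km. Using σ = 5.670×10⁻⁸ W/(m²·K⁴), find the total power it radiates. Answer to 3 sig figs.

P ≈ 3.88×10²⁰ W

Surface area A = 4πR² = 4π(9.36×10⁷ m)² = 1.10093×10¹⁷ m².
P = σAT⁴ = 5.670×10⁻⁸ × 1.10093×10¹⁷ × (499.2)⁴ = 3.88×10²⁰ W.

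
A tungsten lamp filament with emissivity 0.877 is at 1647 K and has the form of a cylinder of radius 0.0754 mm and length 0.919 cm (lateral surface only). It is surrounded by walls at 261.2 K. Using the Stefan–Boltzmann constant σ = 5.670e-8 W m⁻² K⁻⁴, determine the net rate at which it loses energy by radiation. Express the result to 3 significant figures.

Net loss ≈ 1.59 W

Lateral area A = 2πrL = 2π×7.54×10⁻⁵×9.19×10⁻³ = 4.35378×10⁻⁶ m².
Net radiated power P_net = εσA(T⁴ − T₀⁴) = 0.877×5.670×10⁻⁸×4.35378×10⁻⁶×(1647⁴ − 261.2⁴).
T⁴ − T₀⁴ = 7.35825×10¹² − 4.65471×10⁹ = 7.35360×10¹² K⁴, so P_net = 1.59 W.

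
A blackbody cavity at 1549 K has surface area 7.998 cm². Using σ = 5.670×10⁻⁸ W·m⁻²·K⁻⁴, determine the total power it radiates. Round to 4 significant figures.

Area A = 7.998 cm² = 7.998×10⁻⁴ m².
P = σAT⁴ = 5.670×10⁻⁸ × 7.998×10⁻⁴ × (1549)⁴ = 261.1 W.

P ≈ 261.1 W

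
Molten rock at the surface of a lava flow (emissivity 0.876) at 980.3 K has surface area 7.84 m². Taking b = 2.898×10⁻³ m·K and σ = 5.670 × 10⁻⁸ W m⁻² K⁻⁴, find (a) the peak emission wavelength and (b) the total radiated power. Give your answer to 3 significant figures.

(a) λ_max = b/T = 2.898×10⁻³/980.3 = 2.956×10⁻⁶ m = 2.96×10³ nm.
Area A = 7.84 m².
(b) P = εσAT⁴ = 0.876×5.670×10⁻⁸×7.84×(980.3)⁴ = 3.60×10⁵ W.

λ_max ≈ 2.96×10³ nm; P ≈ 3.60×10⁵ W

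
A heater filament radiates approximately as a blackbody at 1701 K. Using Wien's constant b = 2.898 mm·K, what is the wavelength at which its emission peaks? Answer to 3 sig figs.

Wien's displacement law: λ_max = b/T = (2.898×10⁻³ m·K)/(1701 K) = 1.704×10⁻⁶ m.
That is 1.70 μm, in the infrared range.

λ_max ≈ 1.70 μm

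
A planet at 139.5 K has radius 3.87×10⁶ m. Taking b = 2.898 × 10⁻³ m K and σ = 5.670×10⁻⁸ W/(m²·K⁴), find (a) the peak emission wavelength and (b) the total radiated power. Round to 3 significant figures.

λ_max ≈ 20.8 μm; P ≈ 4.04×10¹⁵ W

(a) λ_max = b/T = 2.898×10⁻³/139.5 = 2.077×10⁻⁵ m = 20.8 μm.
Surface area A = 4πR² = 4π(3.87×10⁶ m)² = 1.88205×10¹⁴ m².
(b) P = σAT⁴ = 5.670×10⁻⁸×1.88205×10¹⁴×(139.5)⁴ = 4.04×10¹⁵ W.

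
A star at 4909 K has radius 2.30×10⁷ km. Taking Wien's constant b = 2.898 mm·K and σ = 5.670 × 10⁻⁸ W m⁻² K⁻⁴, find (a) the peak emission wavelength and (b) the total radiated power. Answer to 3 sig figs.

(a) λ_max = b/T = 2.898×10⁻³/4909 = 5.903×10⁻⁷ m = 0.590 μm.
Surface area A = 4πR² = 4π(2.30×10¹⁰ m)² = 6.64761×10²¹ m².
(b) P = σAT⁴ = 5.670×10⁻⁸×6.64761×10²¹×(4909)⁴ = 2.19×10²⁹ W.

λ_max ≈ 0.590 μm; P ≈ 2.19×10²⁹ W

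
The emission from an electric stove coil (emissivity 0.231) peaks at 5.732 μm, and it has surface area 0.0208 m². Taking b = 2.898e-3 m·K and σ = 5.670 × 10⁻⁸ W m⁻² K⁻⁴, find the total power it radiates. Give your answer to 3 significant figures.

P ≈ 17.8 W

Wien's law: T = b/λ_max = 2.898×10⁻³/5.732×10⁻⁶ = 505.583 K.
Area A = 0.0208 m².
Then P = εσAT⁴ = 0.231×5.670×10⁻⁸×0.0208×(505.583)⁴ = 17.8 W.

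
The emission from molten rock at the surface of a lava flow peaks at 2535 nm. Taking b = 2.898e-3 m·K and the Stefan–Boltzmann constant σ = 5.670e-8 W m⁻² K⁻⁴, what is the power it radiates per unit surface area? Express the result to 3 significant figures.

Wien's law: T = b/λ_max = 2.898×10⁻³/2.535×10⁻⁶ = 1143.20 K.
Then I = σT⁴ = 5.670×10⁻⁸×(1143.20)⁴ = 9.68×10⁴ W/m².

I ≈ 9.68×10⁴ W/m²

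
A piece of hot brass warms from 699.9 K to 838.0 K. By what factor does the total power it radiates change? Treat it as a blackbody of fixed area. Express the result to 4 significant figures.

P₂/P₁ ≈ 2.055

P ∝ T⁴, so P₂/P₁ = (T₂/T₁)⁴ = (838.0/699.9)⁴ = (1.19731)⁴ = 2.055.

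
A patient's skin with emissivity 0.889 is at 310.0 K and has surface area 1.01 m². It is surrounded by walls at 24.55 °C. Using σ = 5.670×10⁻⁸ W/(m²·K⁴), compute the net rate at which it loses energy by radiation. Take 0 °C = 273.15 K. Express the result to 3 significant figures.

Surroundings: T = 24.55 °C + 273.15 = 297.70 K.
Area A = 1.01 m².
Net radiated power P_net = εσA(T⁴ − T₀⁴) = 0.889×5.670×10⁻⁸×1.01×(310.0⁴ − 297.70⁴).
T⁴ − T₀⁴ = 9.23521×10⁹ − 7.85444×10⁹ = 1.38077×10⁹ K⁴, so P_net = 70.3 W.

Net loss ≈ 70.3 W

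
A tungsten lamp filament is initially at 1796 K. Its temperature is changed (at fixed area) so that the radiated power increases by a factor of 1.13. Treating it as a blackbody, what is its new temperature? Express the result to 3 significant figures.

P ∝ T⁴, so T₂/T₁ = (P₂/P₁)^(1/4) = (1.13)^(1/4) = 1.03103.
T₂ = 1796 × 1.03103 = 1.85×10³ K.

T₂ ≈ 1.85×10³ K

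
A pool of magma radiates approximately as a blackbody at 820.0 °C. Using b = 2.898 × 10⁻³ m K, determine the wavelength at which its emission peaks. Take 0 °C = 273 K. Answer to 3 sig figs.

λ_max ≈ 2.65 μm

T = 820.0 °C + 273 = 1093.0 K.
Wien's displacement law: λ_max = b/T = (2.898×10⁻³ m·K)/(1093.0 K) = 2.651×10⁻⁶ m.
That is 2.65 μm, in the infrared range.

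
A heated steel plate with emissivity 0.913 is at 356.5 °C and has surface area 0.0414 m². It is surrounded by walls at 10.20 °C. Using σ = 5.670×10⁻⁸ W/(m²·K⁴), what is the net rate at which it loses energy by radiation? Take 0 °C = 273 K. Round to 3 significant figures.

Net loss ≈ 323 W

T = 356.5 °C + 273 = 629.5 K.
Surroundings: T = 10.20 °C + 273 = 283.20 K.
Area A = 0.0414 m².
Net radiated power P_net = εσA(T⁴ − T₀⁴) = 0.913×5.670×10⁻⁸×0.0414×(629.5⁴ − 283.20⁴).
T⁴ − T₀⁴ = 1.57030×10¹¹ − 6.43240×10⁹ = 1.50598×10¹¹ K⁴, so P_net = 323 W.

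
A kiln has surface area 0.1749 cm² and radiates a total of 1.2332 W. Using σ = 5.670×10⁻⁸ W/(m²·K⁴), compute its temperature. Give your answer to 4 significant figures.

T ≈ 1056 K

Area A = 0.1749 cm² = 1.749×10⁻⁵ m².
P = σAT⁴ ⇒ T = (P/(σA))^(1/4) = (1.2332/(5.670×10⁻⁸×1.749×10⁻⁵))^(1/4) = 1056 K.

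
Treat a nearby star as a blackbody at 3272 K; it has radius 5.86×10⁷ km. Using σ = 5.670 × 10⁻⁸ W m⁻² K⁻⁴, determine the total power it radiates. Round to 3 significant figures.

P ≈ 2.80×10²⁹ W

Surface area A = 4πR² = 4π(5.86×10¹⁰ m)² = 4.31524×10²² m².
P = σAT⁴ = 5.670×10⁻⁸ × 4.31524×10²² × (3272)⁴ = 2.80×10²⁹ W.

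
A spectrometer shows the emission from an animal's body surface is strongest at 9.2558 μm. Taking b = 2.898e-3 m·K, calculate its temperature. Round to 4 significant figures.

T ≈ 313.1 K

Wien's law gives T = b/λ_max = (2.898×10⁻³ m·K)/(9.2558×10⁻⁶ m) = 313.1 K.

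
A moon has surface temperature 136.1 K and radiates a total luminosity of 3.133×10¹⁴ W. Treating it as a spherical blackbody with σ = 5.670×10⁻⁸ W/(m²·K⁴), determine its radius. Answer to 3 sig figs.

L = 4πR²σT⁴ ⇒ R = √(L/(4πσT⁴)).
σT⁴ = 19.4543 W/m², so R = √(3.133×10¹⁴/(4π×19.4543)) = 1.13×10⁶ m.

R ≈ 1.13×10⁶ m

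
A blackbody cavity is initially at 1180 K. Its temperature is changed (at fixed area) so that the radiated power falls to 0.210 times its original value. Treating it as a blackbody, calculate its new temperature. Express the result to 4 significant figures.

T₂ ≈ 798.8 K

P ∝ T⁴, so T₂/T₁ = (P₂/P₁)^(1/4) = (0.210)^(1/4) = 0.676947.
T₂ = 1180 × 0.676947 = 798.8 K.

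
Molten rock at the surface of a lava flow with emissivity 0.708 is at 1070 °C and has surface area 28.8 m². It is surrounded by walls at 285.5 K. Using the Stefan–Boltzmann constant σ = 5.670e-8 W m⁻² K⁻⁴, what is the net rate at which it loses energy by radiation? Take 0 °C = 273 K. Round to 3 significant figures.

T = 1070 °C + 273 = 1343 K.
Area A = 28.8 m².
Net radiated power P_net = εσA(T⁴ − T₀⁴) = 0.708×5.670×10⁻⁸×28.8×(1343⁴ − 285.5⁴).
T⁴ − T₀⁴ = 3.25315×10¹² − 6.64392×10⁹ = 3.24651×10¹² K⁴, so P_net = 3.75×10⁶ W.

Net loss ≈ 3.75×10⁶ W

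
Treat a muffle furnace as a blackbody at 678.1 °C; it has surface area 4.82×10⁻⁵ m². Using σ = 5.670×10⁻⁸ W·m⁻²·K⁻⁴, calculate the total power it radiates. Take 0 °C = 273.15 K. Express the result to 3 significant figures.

P ≈ 2.24 W

T = 678.1 °C + 273.15 = 951.25 K.
Area A = 4.82×10⁻⁵ m².
P = σAT⁴ = 5.670×10⁻⁸ × 4.82×10⁻⁵ × (951.25)⁴ = 2.24 W.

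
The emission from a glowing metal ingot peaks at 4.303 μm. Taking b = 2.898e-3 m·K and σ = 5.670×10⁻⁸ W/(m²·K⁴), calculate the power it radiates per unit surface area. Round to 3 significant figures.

Wien's law: T = b/λ_max = 2.898×10⁻³/4.303×10⁻⁶ = 673.484 K.
Then I = σT⁴ = 5.670×10⁻⁸×(673.484)⁴ = 1.17×10⁴ W/m².

I ≈ 1.17×10⁴ W/m²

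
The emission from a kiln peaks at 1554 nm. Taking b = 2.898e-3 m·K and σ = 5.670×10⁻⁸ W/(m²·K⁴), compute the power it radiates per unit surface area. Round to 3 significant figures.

I ≈ 6.86×10⁵ W/m²

Wien's law: T = b/λ_max = 2.898×10⁻³/1.554×10⁻⁶ = 1864.86 K.
Then I = σT⁴ = 5.670×10⁻⁸×(1864.86)⁴ = 6.86×10⁵ W/m².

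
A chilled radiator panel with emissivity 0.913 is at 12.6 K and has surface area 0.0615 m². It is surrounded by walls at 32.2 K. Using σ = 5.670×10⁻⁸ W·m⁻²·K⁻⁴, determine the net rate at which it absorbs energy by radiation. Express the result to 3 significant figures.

Area A = 0.0615 m².
Net radiated power P_net = εσA(T⁴ − T₀⁴) = 0.913×5.670×10⁻⁸×0.0615×(12.6⁴ − 32.2⁴).
T⁴ − T₀⁴ = 25204.7 − 1.07504×10⁶ = -1.04984×10⁶ K⁴, so P_net = -3.34×10⁻³ W — negative, meaning a net gain of 3.34×10⁻³ W.

Net gain ≈ 3.34×10⁻³ W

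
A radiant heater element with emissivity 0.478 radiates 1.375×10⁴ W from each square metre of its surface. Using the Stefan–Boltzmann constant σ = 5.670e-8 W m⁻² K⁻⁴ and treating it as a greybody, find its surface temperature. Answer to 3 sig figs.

I = εσT⁴, so T = (I/εσ)^(1/4) = (1.375×10⁴/(0.478×5.670×10⁻⁸))^(1/4) = 844 K.

T ≈ 844 K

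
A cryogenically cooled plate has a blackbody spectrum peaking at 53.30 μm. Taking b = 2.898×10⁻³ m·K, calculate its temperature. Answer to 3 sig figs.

T ≈ 54.4 K

Wien's law gives T = b/λ_max = (2.898×10⁻³ m·K)/(5.330×10⁻⁵ m) = 54.4 K.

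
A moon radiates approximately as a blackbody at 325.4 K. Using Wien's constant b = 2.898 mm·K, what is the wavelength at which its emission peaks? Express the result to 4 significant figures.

λ_max ≈ 8.906 μm

Wien's displacement law: λ_max = b/T = (2.898×10⁻³ m·K)/(325.4 K) = 8.9060×10⁻⁶ m.
That is 8.906 μm, in the infrared range.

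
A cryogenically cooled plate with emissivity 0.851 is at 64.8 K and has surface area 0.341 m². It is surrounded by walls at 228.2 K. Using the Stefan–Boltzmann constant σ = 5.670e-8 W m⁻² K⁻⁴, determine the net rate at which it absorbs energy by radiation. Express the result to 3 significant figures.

Net gain ≈ 44.3 W

Area A = 0.341 m².
Net radiated power P_net = εσA(T⁴ − T₀⁴) = 0.851×5.670×10⁻⁸×0.341×(64.8⁴ − 228.2⁴).
T⁴ − T₀⁴ = 1.76319×10⁷ − 2.71183×10⁹ = -2.69420×10⁹ K⁴, so P_net = -44.3 W — negative, meaning a net gain of 44.3 W.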